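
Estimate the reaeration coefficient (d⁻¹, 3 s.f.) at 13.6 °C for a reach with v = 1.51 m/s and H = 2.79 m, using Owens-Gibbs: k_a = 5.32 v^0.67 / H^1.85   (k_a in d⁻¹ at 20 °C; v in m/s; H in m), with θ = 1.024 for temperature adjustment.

k_a(20) = 5.32 × 1.51^0.67 / 2.79^1.85 = 5.32 × 1.318 / 6.674 = 1.051 d⁻¹.
k_a(13.6) = 1.051 × 1.024^(13.6−20) = 1.051 × 0.8592 = 0.9027 d⁻¹.

k_a ≈ 0.903 d⁻¹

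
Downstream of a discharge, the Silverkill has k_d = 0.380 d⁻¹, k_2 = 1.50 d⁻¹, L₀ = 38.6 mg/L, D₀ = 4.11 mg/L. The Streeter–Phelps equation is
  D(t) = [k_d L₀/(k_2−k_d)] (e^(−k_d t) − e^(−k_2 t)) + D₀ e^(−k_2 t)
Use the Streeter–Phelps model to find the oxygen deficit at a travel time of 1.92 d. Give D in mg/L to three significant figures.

D ≈ 5.81 mg/L

k_d L₀/(k_2−k_d) = 0.380×38.6/(1.50−0.380) = 14.67/1.120 = 13.10 mg/L.
e^(−k_d t) = e^(−0.380×1.920) = 0.4821; e^(−k_2 t) = e^(−1.50×1.920) = 0.05613.
D = 13.10 × (0.4821 − 0.05613) + 4.11 × 0.05613 = 5.579 + 0.2307 = 5.809 mg/L.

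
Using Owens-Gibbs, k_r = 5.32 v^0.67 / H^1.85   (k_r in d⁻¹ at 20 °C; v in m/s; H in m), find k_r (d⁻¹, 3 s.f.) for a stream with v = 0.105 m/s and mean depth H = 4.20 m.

k_r = 5.32 × 0.105^0.67 / 4.20^1.85 = 5.32 × 0.2209 / 14.22 = 0.08262 d⁻¹.

k_r ≈ 0.0826 d⁻¹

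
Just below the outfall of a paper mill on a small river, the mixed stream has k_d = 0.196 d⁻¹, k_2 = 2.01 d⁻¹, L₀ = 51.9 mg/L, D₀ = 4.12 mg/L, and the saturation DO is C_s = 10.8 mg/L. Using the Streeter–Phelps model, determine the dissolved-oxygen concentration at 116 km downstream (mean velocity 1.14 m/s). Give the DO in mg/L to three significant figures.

Travel time t = x/v = 116 km / (1.14 m/s) = 116000 m / 1.14 m/s = 101800 s = 1.178 d.
k_d L₀/(k_2−k_d) = 0.196×51.9/(2.01−0.196) = 10.17/1.814 = 5.608 mg/L.
e^(−k_d t) = e^(−0.196×1.178) = 0.7939; e^(−k_2 t) = e^(−2.01×1.178) = 0.09374.
D = 5.608 × (0.7939 − 0.09374) + 4.12 × 0.09374 = 3.926 + 0.3862 = 4.312 mg/L.
DO = C_s − D = 10.8 − 4.312 = 6.488 mg/L.

DO ≈ 6.49 mg/L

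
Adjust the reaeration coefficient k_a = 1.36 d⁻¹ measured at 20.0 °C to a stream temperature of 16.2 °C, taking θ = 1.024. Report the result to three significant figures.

k_a ≈ 1.24 d⁻¹

k_a(T₂) = k_a(T₁) · θ^(T₂−T₁) = 1.36 × 1.024^(16.2−20.0)
= 1.36 × 1.024^-3.80 = 1.36 × 0.9138 = 1.243 d⁻¹.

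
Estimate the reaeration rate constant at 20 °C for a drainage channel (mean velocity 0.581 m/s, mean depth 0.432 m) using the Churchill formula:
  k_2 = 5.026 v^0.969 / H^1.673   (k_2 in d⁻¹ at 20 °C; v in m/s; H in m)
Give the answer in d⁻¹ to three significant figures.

k_2 ≈ 12.1 d⁻¹

k_2 = 5.026 × 0.581^0.969 / 0.432^1.673 = 5.026 × 0.5909 / 0.2456 = 12.09 d⁻¹.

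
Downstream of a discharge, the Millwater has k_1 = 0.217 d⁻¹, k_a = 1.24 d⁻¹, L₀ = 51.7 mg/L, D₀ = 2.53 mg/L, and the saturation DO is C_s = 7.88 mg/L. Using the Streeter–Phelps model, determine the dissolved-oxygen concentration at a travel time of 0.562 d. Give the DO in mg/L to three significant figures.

DO ≈ 2.38 mg/L

k_1 L₀/(k_a−k_1) = 0.217×51.7/(1.24−0.217) = 11.22/1.023 = 10.97 mg/L.
e^(−k_1 t) = e^(−0.217×0.5620) = 0.8852; e^(−k_a t) = e^(−1.24×0.5620) = 0.4981.
D = 10.97 × (0.8852 − 0.4981) + 2.53 × 0.4981 = 4.245 + 1.260 = 5.505 mg/L.
DO = C_s − D = 7.88 − 5.505 = 2.375 mg/L.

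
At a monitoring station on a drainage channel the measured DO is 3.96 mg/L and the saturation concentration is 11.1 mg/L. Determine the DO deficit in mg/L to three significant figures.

D ≈ 7.14 mg/L

D = C_s − C = 11.1 − 3.96 = 7.14 mg/L.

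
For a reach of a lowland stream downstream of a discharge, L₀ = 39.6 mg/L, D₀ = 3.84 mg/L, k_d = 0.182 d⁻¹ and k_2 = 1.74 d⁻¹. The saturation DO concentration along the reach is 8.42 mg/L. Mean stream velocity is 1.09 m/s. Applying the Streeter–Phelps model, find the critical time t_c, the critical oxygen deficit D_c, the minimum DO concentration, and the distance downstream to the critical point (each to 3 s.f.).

With k_2/k_d = 9.560 and 1 − D₀(k_2−k_d)/(k_d L₀) = 0.1699,
t_c = ln(9.560 × 0.1699) / (1.74 − 0.182) = ln(1.624) / 1.558 = 0.4851/1.558 = 0.3113 d.
L(t_c) = L₀ e^(−k_d t_c) = 39.6 × 0.9449 = 37.42 mg/L, and at the critical point k_2 D_c = k_d L, so D_c = (0.182/1.74) × 37.42 = 3.914 mg/L.
Minimum DO = C_s − D_c = 8.42 − 3.914 = 4.506 mg/L.
x_c = v t_c = 1.09 m/s × 0.3113 d × 86400 s/d = 29320 m ≈ 29.3 km.

t_c ≈ 0.311 d; D_c ≈ 3.91 mg/L; min DO ≈ 4.51 mg/L; x_c ≈ 29.3 km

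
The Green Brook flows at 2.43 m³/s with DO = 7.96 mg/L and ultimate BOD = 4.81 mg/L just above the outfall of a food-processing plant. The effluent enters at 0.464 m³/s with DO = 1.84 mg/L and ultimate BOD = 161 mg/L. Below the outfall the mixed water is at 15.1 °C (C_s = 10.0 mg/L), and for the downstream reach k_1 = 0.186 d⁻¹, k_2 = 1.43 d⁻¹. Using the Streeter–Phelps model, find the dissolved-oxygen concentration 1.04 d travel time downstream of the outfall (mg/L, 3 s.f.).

Mixed DO = (2.43×7.96 + 0.464×1.84)/(2.43+0.464) = 20.20/2.894 = 6.979 mg/L.
Mixed L₀ = (2.43×4.81 + 0.464×161)/(2.894) = 86.39/2.894 = 29.85 mg/L.
Initial deficit D₀ = C_s − DO₀ = 10.0 − 6.979 = 3.021 mg/L.
D(1.04) = [0.186×29.85/(1.43−0.186)](e^(−0.186×1.04) − e^(−1.43×1.04)) + 3.021 e^(−1.43×1.04)
= 4.463 × (0.8241 − 0.2260) + 3.021 × 0.2260 = 3.352 mg/L.
DO = 10.0 − 3.352 = 6.648 mg/L.

DO ≈ 6.65 mg/L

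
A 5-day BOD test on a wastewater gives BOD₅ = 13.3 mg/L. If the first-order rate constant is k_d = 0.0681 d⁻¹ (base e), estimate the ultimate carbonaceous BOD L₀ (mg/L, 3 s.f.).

L₀ ≈ 46.1 mg/L

BOD₅ = L₀(1 − e^(−5k_d)) ⇒ L₀ = BOD₅ / (1 − e^(−5×0.0681))
= 13.3 / (1 − 0.7114) = 13.3 / 0.2886 = 46.09 mg/L.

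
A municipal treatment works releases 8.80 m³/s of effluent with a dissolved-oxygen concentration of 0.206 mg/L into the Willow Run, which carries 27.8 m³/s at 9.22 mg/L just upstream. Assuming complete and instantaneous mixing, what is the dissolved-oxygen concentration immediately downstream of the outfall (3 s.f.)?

Flow-weighted mixing: C = (Q_r C_r + Q_w C_w)/(Q_r + Q_w)
= (27.8×9.22 + 8.80×0.206)/(27.8 + 8.80) = 258.1/36.60 = 7.053 mg/L.

7.05 mg/L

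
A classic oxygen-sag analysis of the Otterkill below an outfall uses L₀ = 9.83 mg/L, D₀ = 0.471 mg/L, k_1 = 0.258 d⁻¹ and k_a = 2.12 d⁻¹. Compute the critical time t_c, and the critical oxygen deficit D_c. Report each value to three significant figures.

t_c ≈ 0.903 d; D_c ≈ 0.948 mg/L

At the critical point dD/dt = 0, so k_1 L₀ e^(−k_1 t) = k_a D. Substituting D(t) from the Streeter–Phelps equation and solving for t gives
t_c = ln[(k_a/k_1)(1 − D₀(k_a−k_1)/(k_1 L₀))] / (k_a−k_1).
Here k_a−k_1 = 1.862 d⁻¹ and 1 − D₀(k_a−k_1)/(k_1 L₀) = 1 − 0.471×1.862/(0.258×9.83) = 0.6542, so
t_c = ln(8.217 × 0.6542) / 1.862 = 1.682 / 1.862 = 0.9033 d.
D_c = (k_1/k_a) L₀ e^(−k_1 t_c) = (0.258/2.12) × 9.83 × e^(−0.258×0.9033) = 0.1217 × 9.83 × 0.7921 = 0.9476 mg/L.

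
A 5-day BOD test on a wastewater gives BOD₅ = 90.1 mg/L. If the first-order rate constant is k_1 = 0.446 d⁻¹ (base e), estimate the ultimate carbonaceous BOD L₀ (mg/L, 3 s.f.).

L₀ ≈ 101 mg/L

BOD₅ = L₀(1 − e^(−5k_1)) ⇒ L₀ = BOD₅ / (1 − e^(−5×0.446))
= 90.1 / (1 − 0.1075) = 90.1 / 0.8925 = 101.0 mg/L.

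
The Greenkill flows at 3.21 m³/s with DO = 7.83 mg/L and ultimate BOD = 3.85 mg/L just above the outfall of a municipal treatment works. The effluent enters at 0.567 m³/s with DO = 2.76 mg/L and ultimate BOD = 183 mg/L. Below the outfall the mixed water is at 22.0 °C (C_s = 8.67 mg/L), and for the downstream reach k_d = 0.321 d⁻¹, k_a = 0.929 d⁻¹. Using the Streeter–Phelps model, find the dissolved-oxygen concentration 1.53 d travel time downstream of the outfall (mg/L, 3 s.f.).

DO ≈ 2.27 mg/L

Mixed DO = (3.21×7.83 + 0.567×2.76)/(3.21+0.567) = 26.70/3.777 = 7.069 mg/L.
Mixed L₀ = (3.21×3.85 + 0.567×183)/(3.777) = 116.1/3.777 = 30.74 mg/L.
Initial deficit D₀ = C_s − DO₀ = 8.67 − 7.069 = 1.601 mg/L.
D(1.53) = [0.321×30.74/(0.929−0.321)](e^(−0.321×1.53) − e^(−0.929×1.53)) + 1.601 e^(−0.929×1.53)
= 16.23 × (0.6119 − 0.2414) + 1.601 × 0.2414 = 6.401 mg/L.
DO = 8.67 − 6.401 = 2.269 mg/L.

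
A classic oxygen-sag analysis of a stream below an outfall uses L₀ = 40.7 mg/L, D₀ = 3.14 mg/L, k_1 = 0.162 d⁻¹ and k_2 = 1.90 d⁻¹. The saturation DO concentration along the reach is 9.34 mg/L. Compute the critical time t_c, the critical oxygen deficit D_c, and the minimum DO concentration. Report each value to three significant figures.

t_c ≈ 0.405 d; D_c ≈ 3.25 mg/L; min DO ≈ 6.09 mg/L

With k_2/k_1 = 11.73 and 1 − D₀(k_2−k_1)/(k_1 L₀) = 0.1723,
t_c = ln(11.73 × 0.1723) / (1.90 − 0.162) = ln(2.021) / 1.738 = 0.7035/1.738 = 0.4048 d.
D_c = (k_1/k_2) L₀ e^(−k_1 t_c) = (0.162/1.90) × 40.7 × e^(−0.162×0.4048) = 0.08526 × 40.7 × 0.9365 = 3.250 mg/L.
Minimum DO = C_s − D_c = 9.34 − 3.250 = 6.090 mg/L.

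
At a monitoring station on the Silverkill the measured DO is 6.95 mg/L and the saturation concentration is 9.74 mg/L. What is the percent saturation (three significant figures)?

71.4 % saturation

% saturation = C/C_s × 100 = 6.95/9.74 × 100 = 71.4 %.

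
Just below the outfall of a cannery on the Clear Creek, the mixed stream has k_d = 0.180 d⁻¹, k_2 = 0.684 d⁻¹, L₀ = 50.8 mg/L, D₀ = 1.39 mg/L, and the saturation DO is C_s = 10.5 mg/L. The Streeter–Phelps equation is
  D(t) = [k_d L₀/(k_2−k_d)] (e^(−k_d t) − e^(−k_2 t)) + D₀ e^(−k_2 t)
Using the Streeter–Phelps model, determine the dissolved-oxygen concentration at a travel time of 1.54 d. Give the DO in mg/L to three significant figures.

k_d L₀/(k_2−k_d) = 0.180×50.8/(0.684−0.180) = 9.144/0.5040 = 18.14 mg/L.
e^(−k_d t) = e^(−0.180×1.540) = 0.7579; e^(−k_2 t) = e^(−0.684×1.540) = 0.3488.
D = 18.14 × (0.7579 − 0.3488) + 1.39 × 0.3488 = 7.423 + 0.4848 = 7.908 mg/L.
DO = C_s − D = 10.5 − 7.908 = 2.592 mg/L.

DO ≈ 2.59 mg/L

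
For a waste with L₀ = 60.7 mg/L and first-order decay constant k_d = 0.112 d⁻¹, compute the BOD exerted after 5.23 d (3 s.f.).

y_t = L₀(1 − e^(−k_d t)) = 60.7 × (1 − e^(−0.112×5.23))
= 60.7 × (1 − 0.5567) = 60.7 × 0.4433 = 26.91 mg/L.

y ≈ 26.9 mg/L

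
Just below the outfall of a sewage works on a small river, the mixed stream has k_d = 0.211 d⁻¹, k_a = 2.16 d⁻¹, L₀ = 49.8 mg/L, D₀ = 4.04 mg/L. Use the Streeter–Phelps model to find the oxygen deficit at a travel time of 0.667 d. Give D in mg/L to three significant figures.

k_d L₀/(k_a−k_d) = 0.211×49.8/(2.16−0.211) = 10.51/1.949 = 5.391 mg/L.
e^(−k_d t) = e^(−0.211×0.6670) = 0.8687; e^(−k_a t) = e^(−2.16×0.6670) = 0.2368.
D = 5.391 × (0.8687 − 0.2368) + 4.04 × 0.2368 = 3.407 + 0.9565 = 4.364 mg/L.

D ≈ 4.36 mg/L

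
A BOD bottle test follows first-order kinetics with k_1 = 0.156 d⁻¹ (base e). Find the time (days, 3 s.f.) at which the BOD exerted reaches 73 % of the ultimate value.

t ≈ 8.39 d

y/L₀ = 1 − e^(−k_1 t) = 0.73 ⇒ e^(−k_1 t) = 0.270
t = −ln(0.270) / 0.156 = 1.309 / 0.156 = 8.393 d.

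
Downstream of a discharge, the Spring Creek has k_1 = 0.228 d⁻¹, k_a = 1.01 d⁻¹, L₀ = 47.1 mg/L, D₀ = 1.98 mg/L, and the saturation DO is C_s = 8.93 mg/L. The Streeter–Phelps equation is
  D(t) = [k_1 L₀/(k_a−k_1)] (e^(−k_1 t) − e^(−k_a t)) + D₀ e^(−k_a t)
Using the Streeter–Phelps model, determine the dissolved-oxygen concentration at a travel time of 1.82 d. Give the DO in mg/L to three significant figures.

DO ≈ 1.73 mg/L

k_1 L₀/(k_a−k_1) = 0.228×47.1/(1.01−0.228) = 10.74/0.7820 = 13.73 mg/L.
e^(−k_1 t) = e^(−0.228×1.820) = 0.6604; e^(−k_a t) = e^(−1.01×1.820) = 0.1591.
D = 13.73 × (0.6604 − 0.1591) + 1.98 × 0.1591 = 6.884 + 0.3150 = 7.199 mg/L.
DO = C_s − D = 8.93 − 7.199 = 1.731 mg/L.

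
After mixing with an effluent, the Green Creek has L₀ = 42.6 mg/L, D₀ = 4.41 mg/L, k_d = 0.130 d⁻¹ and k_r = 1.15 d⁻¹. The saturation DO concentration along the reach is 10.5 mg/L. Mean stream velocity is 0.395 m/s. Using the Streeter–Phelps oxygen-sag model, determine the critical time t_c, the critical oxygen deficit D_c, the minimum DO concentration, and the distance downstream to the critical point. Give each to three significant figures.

t_c ≈ 0.497 d; D_c ≈ 4.51 mg/L; min DO ≈ 5.99 mg/L; x_c ≈ 17.0 km

At the critical point dD/dt = 0, so k_d L₀ e^(−k_d t) = k_r D. Substituting D(t) from the Streeter–Phelps equation and solving for t gives
t_c = ln[(k_r/k_d)(1 − D₀(k_r−k_d)/(k_d L₀))] / (k_r−k_d).
Here k_r−k_d = 1.020 d⁻¹ and 1 − D₀(k_r−k_d)/(k_d L₀) = 1 − 4.41×1.020/(0.130×42.6) = 0.1878, so
t_c = ln(8.846 × 0.1878) / 1.020 = 0.5074 / 1.020 = 0.4974 d.
L(t_c) = L₀ e^(−k_d t_c) = 42.6 × 0.9374 = 39.93 mg/L, and at the critical point k_r D_c = k_d L, so D_c = (0.130/1.15) × 39.93 = 4.514 mg/L.
Minimum DO = C_s − D_c = 10.5 − 4.514 = 5.986 mg/L.
x_c = v t_c = 0.395 m/s × 0.4974 d × 86400 s/d = 16980 m ≈ 17.0 km.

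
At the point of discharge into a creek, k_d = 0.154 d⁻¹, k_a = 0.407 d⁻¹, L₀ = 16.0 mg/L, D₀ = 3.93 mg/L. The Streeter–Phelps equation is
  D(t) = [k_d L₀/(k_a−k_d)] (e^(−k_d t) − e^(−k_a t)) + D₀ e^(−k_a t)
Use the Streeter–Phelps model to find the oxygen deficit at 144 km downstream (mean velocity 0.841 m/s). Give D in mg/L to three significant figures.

D ≈ 4.58 mg/L

Travel time t = x/v = 144 km / (0.841 m/s) = 144000 m / 0.841 m/s = 171200 s = 1.982 d.
k_d L₀/(k_a−k_d) = 0.154×16.0/(0.407−0.154) = 2.464/0.2530 = 9.739 mg/L.
e^(−k_d t) = e^(−0.154×1.982) = 0.7370; e^(−k_a t) = e^(−0.407×1.982) = 0.4464.
D = 9.739 × (0.7370 − 0.4464) + 3.93 × 0.4464 = 2.830 + 1.754 = 4.584 mg/L.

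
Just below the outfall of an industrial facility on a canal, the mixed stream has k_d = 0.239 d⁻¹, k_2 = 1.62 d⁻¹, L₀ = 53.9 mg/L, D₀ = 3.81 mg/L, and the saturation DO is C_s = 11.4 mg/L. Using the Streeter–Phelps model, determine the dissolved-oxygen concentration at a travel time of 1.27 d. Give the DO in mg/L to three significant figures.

DO ≈ 5.22 mg/L

k_d L₀/(k_2−k_d) = 0.239×53.9/(1.62−0.239) = 12.88/1.381 = 9.328 mg/L.
e^(−k_d t) = e^(−0.239×1.270) = 0.7382; e^(−k_2 t) = e^(−1.62×1.270) = 0.1278.
D = 9.328 × (0.7382 − 0.1278) + 3.81 × 0.1278 = 5.694 + 0.4869 = 6.181 mg/L.
DO = C_s − D = 11.4 − 6.181 = 5.219 mg/L.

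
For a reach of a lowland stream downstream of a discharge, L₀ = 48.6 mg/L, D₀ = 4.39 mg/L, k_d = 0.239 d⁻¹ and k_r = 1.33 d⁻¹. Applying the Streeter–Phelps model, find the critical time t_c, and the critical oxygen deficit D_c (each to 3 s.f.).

At the critical point dD/dt = 0, so k_d L₀ e^(−k_d t) = k_r D. Substituting D(t) from the Streeter–Phelps equation and solving for t gives
t_c = ln[(k_r/k_d)(1 − D₀(k_r−k_d)/(k_d L₀))] / (k_r−k_d).
Here k_r−k_d = 1.091 d⁻¹ and 1 − D₀(k_r−k_d)/(k_d L₀) = 1 − 4.39×1.091/(0.239×48.6) = 0.5877, so
t_c = ln(5.565 × 0.5877) / 1.091 = 1.185 / 1.091 = 1.086 d.
L(t_c) = L₀ e^(−k_d t_c) = 48.6 × 0.7714 = 37.49 mg/L, and at the critical point k_r D_c = k_d L, so D_c = (0.239/1.33) × 37.49 = 6.737 mg/L.

t_c ≈ 1.09 d; D_c ≈ 6.74 mg/L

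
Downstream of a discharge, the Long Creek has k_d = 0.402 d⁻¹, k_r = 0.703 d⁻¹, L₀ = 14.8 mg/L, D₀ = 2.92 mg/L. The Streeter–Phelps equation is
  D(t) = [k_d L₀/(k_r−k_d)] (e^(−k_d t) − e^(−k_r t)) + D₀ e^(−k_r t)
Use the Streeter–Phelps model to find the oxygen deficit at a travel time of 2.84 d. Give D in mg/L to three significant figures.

k_d L₀/(k_r−k_d) = 0.402×14.8/(0.703−0.402) = 5.950/0.3010 = 19.77 mg/L.
e^(−k_d t) = e^(−0.402×2.840) = 0.3193; e^(−k_r t) = e^(−0.703×2.840) = 0.1358.
D = 19.77 × (0.3193 − 0.1358) + 2.92 × 0.1358 = 3.627 + 0.3966 = 4.023 mg/L.

D ≈ 4.02 mg/L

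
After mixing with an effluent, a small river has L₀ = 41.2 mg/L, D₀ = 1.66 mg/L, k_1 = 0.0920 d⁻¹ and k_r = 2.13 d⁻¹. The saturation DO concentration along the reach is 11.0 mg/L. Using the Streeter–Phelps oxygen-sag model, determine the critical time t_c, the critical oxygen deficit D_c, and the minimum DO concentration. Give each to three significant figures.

t_c ≈ 0.447 d; D_c ≈ 1.71 mg/L; min DO ≈ 9.29 mg/L

At the critical point dD/dt = 0, so k_1 L₀ e^(−k_1 t) = k_r D. Substituting D(t) from the Streeter–Phelps equation and solving for t gives
t_c = ln[(k_r/k_1)(1 − D₀(k_r−k_1)/(k_1 L₀))] / (k_r−k_1).
Here k_r−k_1 = 2.038 d⁻¹ and 1 − D₀(k_r−k_1)/(k_1 L₀) = 1 − 1.66×2.038/(0.0920×41.2) = 0.1075, so
t_c = ln(23.15 × 0.1075) / 2.038 = 0.9115 / 2.038 = 0.4472 d.
D_c = (k_1/k_r) L₀ e^(−k_1 t_c) = (0.0920/2.13) × 41.2 × e^(−0.0920×0.4472) = 0.04319 × 41.2 × 0.9597 = 1.708 mg/L.
Minimum DO = C_s − D_c = 11.0 − 1.708 = 9.292 mg/L.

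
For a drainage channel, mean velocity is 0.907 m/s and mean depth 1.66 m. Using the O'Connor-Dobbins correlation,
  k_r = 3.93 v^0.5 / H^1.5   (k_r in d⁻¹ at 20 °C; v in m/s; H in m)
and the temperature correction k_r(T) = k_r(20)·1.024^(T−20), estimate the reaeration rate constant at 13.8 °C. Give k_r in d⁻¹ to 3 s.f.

k_r ≈ 1.51 d⁻¹

k_r(20) = 3.93 × 0.907^0.5 / 1.66^1.5 = 3.93 × 0.9524 / 2.139 = 1.750 d⁻¹.
k_r(13.8) = 1.750 × 1.024^(13.8−20) = 1.750 × 0.8633 = 1.511 d⁻¹.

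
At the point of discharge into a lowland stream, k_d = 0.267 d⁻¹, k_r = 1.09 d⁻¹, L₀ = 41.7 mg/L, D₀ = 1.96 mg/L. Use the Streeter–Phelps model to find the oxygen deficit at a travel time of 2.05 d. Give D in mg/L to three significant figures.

D ≈ 6.59 mg/L

k_d L₀/(k_r−k_d) = 0.267×41.7/(1.09−0.267) = 11.13/0.8230 = 13.53 mg/L.
e^(−k_d t) = e^(−0.267×2.050) = 0.5785; e^(−k_r t) = e^(−1.09×2.050) = 0.1070.
D = 13.53 × (0.5785 − 0.1070) + 1.96 × 0.1070 = 6.378 + 0.2098 = 6.588 mg/L.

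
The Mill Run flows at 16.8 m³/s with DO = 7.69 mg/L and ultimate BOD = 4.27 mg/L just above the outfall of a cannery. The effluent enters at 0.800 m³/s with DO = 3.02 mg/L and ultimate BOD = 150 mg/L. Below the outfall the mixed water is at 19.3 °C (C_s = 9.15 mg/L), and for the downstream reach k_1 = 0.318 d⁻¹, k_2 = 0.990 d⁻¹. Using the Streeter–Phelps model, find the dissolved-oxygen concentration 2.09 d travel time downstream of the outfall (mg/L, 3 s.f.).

DO ≈ 6.94 mg/L

Mixed DO = (16.8×7.69 + 0.800×3.02)/(16.8+0.800) = 131.6/17.60 = 7.478 mg/L.
Mixed L₀ = (16.8×4.27 + 0.800×150)/(17.60) = 191.7/17.60 = 10.89 mg/L.
Initial deficit D₀ = C_s − DO₀ = 9.15 − 7.478 = 1.672 mg/L.
D(2.09) = [0.318×10.89/(0.990−0.318)](e^(−0.318×2.09) − e^(−0.990×2.09)) + 1.672 e^(−0.990×2.09)
= 5.155 × (0.5145 − 0.1263) + 1.672 × 0.1263 = 2.212 mg/L.
DO = 9.15 − 2.212 = 6.938 mg/L.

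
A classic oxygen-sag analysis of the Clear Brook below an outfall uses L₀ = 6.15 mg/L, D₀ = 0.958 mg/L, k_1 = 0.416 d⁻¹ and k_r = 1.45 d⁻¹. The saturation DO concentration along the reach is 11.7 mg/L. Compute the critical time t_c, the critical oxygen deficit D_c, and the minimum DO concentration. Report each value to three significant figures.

t_c ≈ 0.734 d; D_c ≈ 1.30 mg/L; min DO ≈ 10.4 mg/L

With k_r/k_1 = 3.486 and 1 − D₀(k_r−k_1)/(k_1 L₀) = 0.6128,
t_c = ln(3.486 × 0.6128) / (1.45 − 0.416) = ln(2.136) / 1.034 = 0.7589/1.034 = 0.7340 d.
D_c = (k_1/k_r) L₀ e^(−k_1 t_c) = (0.416/1.45) × 6.15 × e^(−0.416×0.7340) = 0.2869 × 6.15 × 0.7369 = 1.300 mg/L.
Minimum DO = C_s − D_c = 11.7 − 1.300 = 10.40 mg/L.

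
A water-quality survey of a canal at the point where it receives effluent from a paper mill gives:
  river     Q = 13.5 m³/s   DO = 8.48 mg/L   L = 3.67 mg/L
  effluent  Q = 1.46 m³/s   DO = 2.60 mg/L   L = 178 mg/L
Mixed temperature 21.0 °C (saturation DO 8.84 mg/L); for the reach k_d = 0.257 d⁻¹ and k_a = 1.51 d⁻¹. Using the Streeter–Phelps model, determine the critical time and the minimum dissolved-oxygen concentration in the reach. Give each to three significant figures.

t_c ≈ 1.21 d; minimum DO ≈ 6.26 mg/L

Mixed DO = (13.5×8.48 + 1.46×2.60)/(13.5+1.46) = 118.3/14.96 = 7.906 mg/L.
Mixed L₀ = (13.5×3.67 + 1.46×178)/(14.96) = 309.4/14.96 = 20.68 mg/L.
Initial deficit D₀ = C_s − DO₀ = 8.84 − 7.906 = 0.9339 mg/L.
t_c = (1/1.253) ln[(1.51/0.257)(1 − 0.9339×1.253/(0.257×20.68))] = 0.7981 × ln(4.582) = 1.215 d.
D_c = (0.257/1.51) × 20.68 × e^(−0.257×1.215) = 0.1702 × 20.68 × 0.7318 = 2.576 mg/L.
Minimum DO = 8.84 − 2.576 = 6.264 mg/L.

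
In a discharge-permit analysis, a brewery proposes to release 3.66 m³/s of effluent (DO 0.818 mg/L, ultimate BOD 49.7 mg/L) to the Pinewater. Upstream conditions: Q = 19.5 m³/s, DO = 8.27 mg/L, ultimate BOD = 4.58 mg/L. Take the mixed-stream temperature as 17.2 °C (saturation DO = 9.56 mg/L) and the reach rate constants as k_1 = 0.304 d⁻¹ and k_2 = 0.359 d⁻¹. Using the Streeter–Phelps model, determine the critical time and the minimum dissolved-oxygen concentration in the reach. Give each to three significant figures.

t_c ≈ 2.32 d; minimum DO ≈ 4.66 mg/L

Mixed DO = (19.5×8.27 + 3.66×0.818)/(19.5+3.66) = 164.3/23.16 = 7.092 mg/L.
Mixed L₀ = (19.5×4.58 + 3.66×49.7)/(23.16) = 271.2/23.16 = 11.71 mg/L.
Initial deficit D₀ = C_s − DO₀ = 9.56 − 7.092 = 2.468 mg/L.
t_c = (1/0.05500) ln[(0.359/0.304)(1 − 2.468×0.05500/(0.304×11.71))] = 18.18 × ln(1.136) = 2.317 d.
D_c = (0.304/0.359) × 11.71 × e^(−0.304×2.317) = 0.8468 × 11.71 × 0.4944 = 4.903 mg/L.
Minimum DO = 9.56 − 4.903 = 4.657 mg/L.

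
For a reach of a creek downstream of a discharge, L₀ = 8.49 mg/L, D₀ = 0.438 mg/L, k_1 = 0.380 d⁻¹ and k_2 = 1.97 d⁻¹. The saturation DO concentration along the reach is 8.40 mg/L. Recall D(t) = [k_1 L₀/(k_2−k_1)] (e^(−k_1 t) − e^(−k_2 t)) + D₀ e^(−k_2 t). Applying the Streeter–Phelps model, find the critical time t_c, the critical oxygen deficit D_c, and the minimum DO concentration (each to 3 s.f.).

t_c ≈ 0.882 d; D_c ≈ 1.17 mg/L; min DO ≈ 7.23 mg/L

t_c = [1/(k_2−k_1)] ln[(k_2/k_1)(1 − D₀(k_2−k_1)/(k_1 L₀))]
= [1/(1.97−0.380)] ln[(1.97/0.380)(1 − 0.438×1.590/(0.380×8.49))]
= (1/1.590) ln[5.184 × 0.7841] = 0.6289 × ln(4.065) = 0.6289 × 1.402 = 0.8820 d.
L(t_c) = L₀ e^(−k_1 t_c) = 8.49 × 0.7152 = 6.072 mg/L, and at the critical point k_2 D_c = k_1 L, so D_c = (0.380/1.97) × 6.072 = 1.171 mg/L.
Minimum DO = C_s − D_c = 8.40 − 1.171 = 7.229 mg/L.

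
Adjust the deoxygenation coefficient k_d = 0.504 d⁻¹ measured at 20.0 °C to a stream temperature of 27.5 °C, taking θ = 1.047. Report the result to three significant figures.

k_d(T₂) = k_d(T₁) · θ^(T₂−T₁) = 0.504 × 1.047^(27.5−20.0)
= 0.504 × 1.047^7.50 = 0.504 × 1.411 = 0.7113 d⁻¹.

k_d ≈ 0.711 d⁻¹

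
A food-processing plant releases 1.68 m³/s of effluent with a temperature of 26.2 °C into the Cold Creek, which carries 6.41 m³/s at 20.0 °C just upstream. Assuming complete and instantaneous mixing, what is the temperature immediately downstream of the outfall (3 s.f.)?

21.3 °C

Flow-weighted mixing: C = (Q_r C_r + Q_w C_w)/(Q_r + Q_w)
= (6.41×20.0 + 1.68×26.2)/(6.41 + 1.68) = 172.2/8.090 = 21.29 °C.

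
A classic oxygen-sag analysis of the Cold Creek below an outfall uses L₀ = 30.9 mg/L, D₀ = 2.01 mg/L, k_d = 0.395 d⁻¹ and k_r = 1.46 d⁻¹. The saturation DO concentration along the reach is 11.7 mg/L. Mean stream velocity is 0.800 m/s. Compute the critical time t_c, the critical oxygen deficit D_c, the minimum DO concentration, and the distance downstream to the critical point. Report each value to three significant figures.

t_c ≈ 1.05 d; D_c ≈ 5.53 mg/L; min DO ≈ 6.17 mg/L; x_c ≈ 72.3 km

With k_r/k_d = 3.696 and 1 − D₀(k_r−k_d)/(k_d L₀) = 0.8246,
t_c = ln(3.696 × 0.8246) / (1.46 − 0.395) = ln(3.048) / 1.065 = 1.114/1.065 = 1.046 d.
D_c = (k_d/k_r) L₀ e^(−k_d t_c) = (0.395/1.46) × 30.9 × e^(−0.395×1.046) = 0.2705 × 30.9 × 0.6614 = 5.530 mg/L.
Minimum DO = C_s − D_c = 11.7 − 5.530 = 6.170 mg/L.
x_c = v t_c = 0.800 m/s × 1.046 d × 86400 s/d = 72330 m ≈ 72.3 km.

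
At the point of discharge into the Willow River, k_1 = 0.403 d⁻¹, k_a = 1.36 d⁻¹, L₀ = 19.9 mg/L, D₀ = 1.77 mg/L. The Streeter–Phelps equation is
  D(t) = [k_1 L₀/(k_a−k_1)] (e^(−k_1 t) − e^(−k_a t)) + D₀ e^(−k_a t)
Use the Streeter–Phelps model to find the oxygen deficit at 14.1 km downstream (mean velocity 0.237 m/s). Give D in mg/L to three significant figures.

Travel time t = x/v = 14.1 km / (0.237 m/s) = 14100 m / 0.237 m/s = 59490 s = 0.6886 d.
k_1 L₀/(k_a−k_1) = 0.403×19.9/(1.36−0.403) = 8.020/0.9570 = 8.380 mg/L.
e^(−k_1 t) = e^(−0.403×0.6886) = 0.7577; e^(−k_a t) = e^(−1.36×0.6886) = 0.3920.
D = 8.380 × (0.7577 − 0.3920) + 1.77 × 0.3920 = 3.064 + 0.6939 = 3.758 mg/L.

D ≈ 3.76 mg/L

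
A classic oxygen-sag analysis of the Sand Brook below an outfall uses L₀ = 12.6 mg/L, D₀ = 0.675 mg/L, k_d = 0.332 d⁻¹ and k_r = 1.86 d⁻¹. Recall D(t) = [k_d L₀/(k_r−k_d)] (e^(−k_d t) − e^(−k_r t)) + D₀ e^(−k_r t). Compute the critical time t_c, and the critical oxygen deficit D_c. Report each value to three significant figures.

t_c ≈ 0.942 d; D_c ≈ 1.64 mg/L

t_c = [1/(k_r−k_d)] ln[(k_r/k_d)(1 − D₀(k_r−k_d)/(k_d L₀))]
= [1/(1.86−0.332)] ln[(1.86/0.332)(1 − 0.675×1.528/(0.332×12.6))]
= (1/1.528) ln[5.602 × 0.7534] = 0.6545 × ln(4.221) = 0.6545 × 1.440 = 0.9425 d.
L(t_c) = L₀ e^(−k_d t_c) = 12.6 × 0.7313 = 9.215 mg/L, and at the critical point k_r D_c = k_d L, so D_c = (0.332/1.86) × 9.215 = 1.645 mg/L.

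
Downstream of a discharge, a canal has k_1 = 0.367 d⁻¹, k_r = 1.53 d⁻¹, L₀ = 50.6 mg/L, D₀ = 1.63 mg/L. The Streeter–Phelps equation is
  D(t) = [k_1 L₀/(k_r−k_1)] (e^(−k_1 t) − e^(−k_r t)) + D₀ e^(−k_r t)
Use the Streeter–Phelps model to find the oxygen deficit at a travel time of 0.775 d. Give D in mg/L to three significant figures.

k_1 L₀/(k_r−k_1) = 0.367×50.6/(1.53−0.367) = 18.57/1.163 = 15.97 mg/L.
e^(−k_1 t) = e^(−0.367×0.7750) = 0.7524; e^(−k_r t) = e^(−1.53×0.7750) = 0.3055.
D = 15.97 × (0.7524 − 0.3055) + 1.63 × 0.3055 = 7.136 + 0.4980 = 7.634 mg/L.

D ≈ 7.63 mg/L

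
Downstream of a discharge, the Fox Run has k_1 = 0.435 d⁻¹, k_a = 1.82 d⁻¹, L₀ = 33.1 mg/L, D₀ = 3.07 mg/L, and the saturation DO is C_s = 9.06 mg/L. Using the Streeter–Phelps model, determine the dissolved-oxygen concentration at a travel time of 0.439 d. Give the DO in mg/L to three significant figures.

k_1 L₀/(k_a−k_1) = 0.435×33.1/(1.82−0.435) = 14.40/1.385 = 10.40 mg/L.
e^(−k_1 t) = e^(−0.435×0.4390) = 0.8262; e^(−k_a t) = e^(−1.82×0.4390) = 0.4498.
D = 10.40 × (0.8262 − 0.4498) + 3.07 × 0.4498 = 3.913 + 1.381 = 5.294 mg/L.
DO = C_s − D = 9.06 − 5.294 = 3.766 mg/L.

DO ≈ 3.77 mg/L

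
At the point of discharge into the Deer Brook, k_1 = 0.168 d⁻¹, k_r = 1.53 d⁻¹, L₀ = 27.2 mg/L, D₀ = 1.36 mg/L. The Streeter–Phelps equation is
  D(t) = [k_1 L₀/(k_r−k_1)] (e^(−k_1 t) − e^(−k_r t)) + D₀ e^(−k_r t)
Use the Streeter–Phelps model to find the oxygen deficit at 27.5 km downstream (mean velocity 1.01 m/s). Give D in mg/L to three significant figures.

Travel time t = x/v = 27.5 km / (1.01 m/s) = 27500 m / 1.01 m/s = 27230 s = 0.3151 d.
k_1 L₀/(k_r−k_1) = 0.168×27.2/(1.53−0.168) = 4.570/1.362 = 3.355 mg/L.
e^(−k_1 t) = e^(−0.168×0.3151) = 0.9484; e^(−k_r t) = e^(−1.53×0.3151) = 0.6174.
D = 3.355 × (0.9484 − 0.6174) + 1.36 × 0.6174 = 1.110 + 0.8397 = 1.950 mg/L.

D ≈ 1.95 mg/L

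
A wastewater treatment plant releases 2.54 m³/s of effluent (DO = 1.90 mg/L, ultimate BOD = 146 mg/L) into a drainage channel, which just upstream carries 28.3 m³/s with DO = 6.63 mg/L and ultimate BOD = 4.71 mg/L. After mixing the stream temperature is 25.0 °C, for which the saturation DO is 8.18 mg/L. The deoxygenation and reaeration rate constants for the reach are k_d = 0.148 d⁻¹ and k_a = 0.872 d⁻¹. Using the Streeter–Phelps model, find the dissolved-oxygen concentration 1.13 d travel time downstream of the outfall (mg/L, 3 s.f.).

Mixed DO = (28.3×6.63 + 2.54×1.90)/(28.3+2.54) = 192.5/30.84 = 6.240 mg/L.
Mixed L₀ = (28.3×4.71 + 2.54×146)/(30.84) = 504.1/30.84 = 16.35 mg/L.
Initial deficit D₀ = C_s − DO₀ = 8.18 − 6.240 = 1.940 mg/L.
D(1.13) = [0.148×16.35/(0.872−0.148)](e^(−0.148×1.13) − e^(−0.872×1.13)) + 1.940 e^(−0.872×1.13)
= 3.342 × (0.8460 − 0.3733) + 1.940 × 0.3733 = 2.304 mg/L.
DO = 8.18 − 2.304 = 5.876 mg/L.

DO ≈ 5.88 mg/L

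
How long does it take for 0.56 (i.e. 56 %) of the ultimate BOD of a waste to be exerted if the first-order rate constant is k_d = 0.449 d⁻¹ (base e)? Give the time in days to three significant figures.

t ≈ 1.83 d

y/L₀ = 1 − e^(−k_d t) = 0.56 ⇒ e^(−k_d t) = 0.440
t = −ln(0.440) / 0.449 = 0.8210 / 0.449 = 1.828 d.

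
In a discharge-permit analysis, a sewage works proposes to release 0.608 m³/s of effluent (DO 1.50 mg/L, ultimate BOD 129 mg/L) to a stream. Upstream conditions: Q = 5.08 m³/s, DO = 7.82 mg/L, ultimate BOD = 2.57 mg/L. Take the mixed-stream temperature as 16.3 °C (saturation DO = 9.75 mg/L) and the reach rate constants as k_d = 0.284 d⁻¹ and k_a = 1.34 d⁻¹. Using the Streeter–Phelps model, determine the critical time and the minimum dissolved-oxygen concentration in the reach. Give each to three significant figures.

t_c ≈ 0.596 d; minimum DO ≈ 6.87 mg/L

Mixed DO = (5.08×7.82 + 0.608×1.50)/(5.08+0.608) = 40.64/5.688 = 7.144 mg/L.
Mixed L₀ = (5.08×2.57 + 0.608×129)/(5.688) = 91.49/5.688 = 16.08 mg/L.
Initial deficit D₀ = C_s − DO₀ = 9.75 − 7.144 = 2.606 mg/L.
t_c = (1/1.056) ln[(1.34/0.284)(1 − 2.606×1.056/(0.284×16.08))] = 0.9470 × ln(1.876) = 0.5959 d.
D_c = (0.284/1.34) × 16.08 × e^(−0.284×0.5959) = 0.2119 × 16.08 × 0.8443 = 2.878 mg/L.
Minimum DO = 9.75 − 2.878 = 6.872 mg/L.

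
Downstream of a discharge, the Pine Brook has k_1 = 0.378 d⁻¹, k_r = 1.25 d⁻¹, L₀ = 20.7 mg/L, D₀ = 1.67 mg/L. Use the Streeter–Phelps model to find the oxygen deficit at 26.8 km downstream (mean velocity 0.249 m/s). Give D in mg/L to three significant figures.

D ≈ 4.06 mg/L

Travel time t = x/v = 26.8 km / (0.249 m/s) = 26800 m / 0.249 m/s = 107600 s = 1.246 d.
k_1 L₀/(k_r−k_1) = 0.378×20.7/(1.25−0.378) = 7.825/0.8720 = 8.973 mg/L.
e^(−k_1 t) = e^(−0.378×1.246) = 0.6245; e^(−k_r t) = e^(−1.25×1.246) = 0.2107.
D = 8.973 × (0.6245 − 0.2107) + 1.67 × 0.2107 = 3.712 + 0.3519 = 4.064 mg/L.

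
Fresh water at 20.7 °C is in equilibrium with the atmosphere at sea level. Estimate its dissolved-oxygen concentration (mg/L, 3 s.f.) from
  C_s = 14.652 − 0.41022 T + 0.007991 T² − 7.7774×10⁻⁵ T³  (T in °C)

C_s ≈ 8.89 mg/L

C_s = 14.652 − 0.41022×20.7 + 0.007991×20.7² − 7.7774×10⁻⁵×20.7³ = 8.895 mg/L.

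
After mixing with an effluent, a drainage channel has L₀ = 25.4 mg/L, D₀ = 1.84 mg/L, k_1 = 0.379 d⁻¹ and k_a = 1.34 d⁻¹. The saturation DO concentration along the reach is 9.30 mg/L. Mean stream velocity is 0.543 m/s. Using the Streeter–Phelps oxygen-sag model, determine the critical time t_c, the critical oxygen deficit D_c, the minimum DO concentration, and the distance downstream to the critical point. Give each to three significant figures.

t_c ≈ 1.10 d; D_c ≈ 4.73 mg/L; min DO ≈ 4.57 mg/L; x_c ≈ 51.7 km

At the critical point dD/dt = 0, so k_1 L₀ e^(−k_1 t) = k_a D. Substituting D(t) from the Streeter–Phelps equation and solving for t gives
t_c = ln[(k_a/k_1)(1 − D₀(k_a−k_1)/(k_1 L₀))] / (k_a−k_1).
Here k_a−k_1 = 0.9610 d⁻¹ and 1 − D₀(k_a−k_1)/(k_1 L₀) = 1 − 1.84×0.9610/(0.379×25.4) = 0.8163, so
t_c = ln(3.536 × 0.8163) / 0.9610 = 1.060 / 0.9610 = 1.103 d.
L(t_c) = L₀ e^(−k_1 t_c) = 25.4 × 0.6583 = 16.72 mg/L, and at the critical point k_a D_c = k_1 L, so D_c = (0.379/1.34) × 16.72 = 4.730 mg/L.
Minimum DO = C_s − D_c = 9.30 − 4.730 = 4.570 mg/L.
x_c = v t_c = 0.543 m/s × 1.103 d × 86400 s/d = 51750 m ≈ 51.7 km.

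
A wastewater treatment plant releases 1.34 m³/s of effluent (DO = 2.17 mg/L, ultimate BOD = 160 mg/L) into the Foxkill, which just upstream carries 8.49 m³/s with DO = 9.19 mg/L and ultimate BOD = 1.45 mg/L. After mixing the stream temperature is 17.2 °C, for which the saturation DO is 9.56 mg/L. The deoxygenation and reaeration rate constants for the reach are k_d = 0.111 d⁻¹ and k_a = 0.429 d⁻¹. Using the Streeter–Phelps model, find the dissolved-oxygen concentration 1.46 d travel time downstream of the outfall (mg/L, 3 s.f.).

DO ≈ 6.31 mg/L

Mixed DO = (8.49×9.19 + 1.34×2.17)/(8.49+1.34) = 80.93/9.830 = 8.233 mg/L.
Mixed L₀ = (8.49×1.45 + 1.34×160)/(9.830) = 226.7/9.830 = 23.06 mg/L.
Initial deficit D₀ = C_s − DO₀ = 9.56 − 8.233 = 1.327 mg/L.
D(1.46) = [0.111×23.06/(0.429−0.111)](e^(−0.111×1.46) − e^(−0.429×1.46)) + 1.327 e^(−0.429×1.46)
= 8.050 × (0.8504 − 0.5345) + 1.327 × 0.5345 = 3.252 mg/L.
DO = 9.56 − 3.252 = 6.308 mg/L.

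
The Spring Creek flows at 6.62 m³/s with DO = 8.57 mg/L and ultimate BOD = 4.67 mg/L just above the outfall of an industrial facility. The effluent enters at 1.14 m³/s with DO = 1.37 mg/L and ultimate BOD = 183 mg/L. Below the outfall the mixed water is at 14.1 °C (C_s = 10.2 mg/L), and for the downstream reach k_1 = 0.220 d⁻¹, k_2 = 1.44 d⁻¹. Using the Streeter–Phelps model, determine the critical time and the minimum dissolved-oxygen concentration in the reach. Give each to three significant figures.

t_c ≈ 0.999 d; minimum DO ≈ 6.41 mg/L

Mixed DO = (6.62×8.57 + 1.14×1.37)/(6.62+1.14) = 58.30/7.760 = 7.512 mg/L.
Mixed L₀ = (6.62×4.67 + 1.14×183)/(7.760) = 239.5/7.760 = 30.87 mg/L.
Initial deficit D₀ = C_s − DO₀ = 10.2 − 7.512 = 2.688 mg/L.
t_c = (1/1.220) ln[(1.44/0.220)(1 − 2.688×1.220/(0.220×30.87))] = 0.8197 × ln(3.385) = 0.9995 d.
D_c = (0.220/1.44) × 30.87 × e^(−0.220×0.9995) = 0.1528 × 30.87 × 0.8026 = 3.785 mg/L.
Minimum DO = 10.2 − 3.785 = 6.415 mg/L.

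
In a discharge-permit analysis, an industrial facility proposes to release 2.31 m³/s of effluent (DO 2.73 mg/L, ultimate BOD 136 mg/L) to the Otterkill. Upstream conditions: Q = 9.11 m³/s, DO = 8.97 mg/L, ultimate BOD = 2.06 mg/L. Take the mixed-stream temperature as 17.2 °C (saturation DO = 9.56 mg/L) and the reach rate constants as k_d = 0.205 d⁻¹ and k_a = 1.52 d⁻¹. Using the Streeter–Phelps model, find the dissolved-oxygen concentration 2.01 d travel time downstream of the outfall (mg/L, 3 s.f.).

DO ≈ 6.68 mg/L

Mixed DO = (9.11×8.97 + 2.31×2.73)/(9.11+2.31) = 88.02/11.42 = 7.708 mg/L.
Mixed L₀ = (9.11×2.06 + 2.31×136)/(11.42) = 332.9/11.42 = 29.15 mg/L.
Initial deficit D₀ = C_s − DO₀ = 9.56 − 7.708 = 1.852 mg/L.
D(2.01) = [0.205×29.15/(1.52−0.205)](e^(−0.205×2.01) − e^(−1.52×2.01)) + 1.852 e^(−1.52×2.01)
= 4.545 × (0.6623 − 0.04711) + 1.852 × 0.04711 = 2.883 mg/L.
DO = 9.56 − 2.883 = 6.677 mg/L.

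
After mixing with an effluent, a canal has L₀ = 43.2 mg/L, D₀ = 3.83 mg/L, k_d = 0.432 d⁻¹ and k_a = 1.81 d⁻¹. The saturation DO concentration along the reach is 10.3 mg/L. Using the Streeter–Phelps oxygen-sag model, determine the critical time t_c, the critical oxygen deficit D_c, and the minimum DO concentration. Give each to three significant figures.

t_c ≈ 0.798 d; D_c ≈ 7.30 mg/L; min DO ≈ 3.00 mg/L

At the critical point dD/dt = 0, so k_d L₀ e^(−k_d t) = k_a D. Substituting D(t) from the Streeter–Phelps equation and solving for t gives
t_c = ln[(k_a/k_d)(1 − D₀(k_a−k_d)/(k_d L₀))] / (k_a−k_d).
Here k_a−k_d = 1.378 d⁻¹ and 1 − D₀(k_a−k_d)/(k_d L₀) = 1 − 3.83×1.378/(0.432×43.2) = 0.7172, so
t_c = ln(4.190 × 0.7172) / 1.378 = 1.100 / 1.378 = 0.7984 d.
D_c = (k_d/k_a) L₀ e^(−k_d t_c) = (0.432/1.81) × 43.2 × e^(−0.432×0.7984) = 0.2387 × 43.2 × 0.7083 = 7.303 mg/L.
Minimum DO = C_s − D_c = 10.3 − 7.303 = 2.997 mg/L.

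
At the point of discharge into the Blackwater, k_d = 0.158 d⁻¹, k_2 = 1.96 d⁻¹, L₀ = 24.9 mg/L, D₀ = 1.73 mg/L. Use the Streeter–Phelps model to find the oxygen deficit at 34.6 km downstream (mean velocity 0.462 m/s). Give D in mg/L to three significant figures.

Travel time t = x/v = 34.6 km / (0.462 m/s) = 34600 m / 0.462 m/s = 74890 s = 0.8668 d.
k_d L₀/(k_2−k_d) = 0.158×24.9/(1.96−0.158) = 3.934/1.802 = 2.183 mg/L.
e^(−k_d t) = e^(−0.158×0.8668) = 0.8720; e^(−k_2 t) = e^(−1.96×0.8668) = 0.1829.
D = 2.183 × (0.8720 − 0.1829) + 1.73 × 0.1829 = 1.505 + 0.3164 = 1.821 mg/L.

D ≈ 1.82 mg/L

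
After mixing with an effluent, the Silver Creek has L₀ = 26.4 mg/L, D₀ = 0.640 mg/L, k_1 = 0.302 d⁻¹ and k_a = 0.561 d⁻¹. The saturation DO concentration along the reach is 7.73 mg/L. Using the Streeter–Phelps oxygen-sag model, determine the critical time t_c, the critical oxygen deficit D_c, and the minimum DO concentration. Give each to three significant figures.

t_c ≈ 2.31 d; D_c ≈ 7.07 mg/L; min DO ≈ 0.656 mg/L

t_c = [1/(k_a−k_1)] ln[(k_a/k_1)(1 − D₀(k_a−k_1)/(k_1 L₀))]
= [1/(0.561−0.302)] ln[(0.561/0.302)(1 − 0.640×0.2590/(0.302×26.4))]
= (1/0.2590) ln[1.858 × 0.9792] = 3.861 × ln(1.819) = 3.861 × 0.5983 = 2.310 d.
D_c = (k_1/k_a) L₀ e^(−k_1 t_c) = (0.302/0.561) × 26.4 × e^(−0.302×2.310) = 0.5383 × 26.4 × 0.4978 = 7.074 mg/L.
Minimum DO = C_s − D_c = 7.73 − 7.074 = 0.6558 mg/L.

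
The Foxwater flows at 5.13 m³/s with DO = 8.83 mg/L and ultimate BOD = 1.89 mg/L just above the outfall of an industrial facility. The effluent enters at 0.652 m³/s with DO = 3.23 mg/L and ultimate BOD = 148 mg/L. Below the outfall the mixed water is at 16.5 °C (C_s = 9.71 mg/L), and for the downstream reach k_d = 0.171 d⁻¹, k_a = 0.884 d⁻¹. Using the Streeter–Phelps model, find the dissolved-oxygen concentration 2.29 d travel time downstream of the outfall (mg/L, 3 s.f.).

Mixed DO = (5.13×8.83 + 0.652×3.23)/(5.13+0.652) = 47.40/5.782 = 8.199 mg/L.
Mixed L₀ = (5.13×1.89 + 0.652×148)/(5.782) = 106.2/5.782 = 18.37 mg/L.
Initial deficit D₀ = C_s − DO₀ = 9.71 − 8.199 = 1.511 mg/L.
D(2.29) = [0.171×18.37/(0.884−0.171)](e^(−0.171×2.29) − e^(−0.884×2.29)) + 1.511 e^(−0.884×2.29)
= 4.405 × (0.6760 − 0.1321) + 1.511 × 0.1321 = 2.595 mg/L.
DO = 9.71 − 2.595 = 7.115 mg/L.

DO ≈ 7.11 mg/L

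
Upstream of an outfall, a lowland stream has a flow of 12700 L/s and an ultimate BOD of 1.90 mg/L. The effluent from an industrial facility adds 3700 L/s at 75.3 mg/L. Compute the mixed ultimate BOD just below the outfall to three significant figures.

Flow-weighted mixing: C = (Q_r C_r + Q_w C_w)/(Q_r + Q_w)
= (12700×1.90 + 3700×75.3)/(12700 + 3700) = 302700/16400 = 18.46 mg/L.

18.5 mg/L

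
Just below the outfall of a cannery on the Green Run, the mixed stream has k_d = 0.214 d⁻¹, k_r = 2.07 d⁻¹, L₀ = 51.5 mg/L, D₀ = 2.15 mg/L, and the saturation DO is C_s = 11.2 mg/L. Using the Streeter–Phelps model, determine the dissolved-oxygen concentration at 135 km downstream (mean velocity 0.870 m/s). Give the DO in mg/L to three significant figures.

Travel time t = x/v = 135 km / (0.870 m/s) = 135000 m / 0.870 m/s = 155200 s = 1.796 d.
k_d L₀/(k_r−k_d) = 0.214×51.5/(2.07−0.214) = 11.02/1.856 = 5.938 mg/L.
e^(−k_d t) = e^(−0.214×1.796) = 0.6809; e^(−k_r t) = e^(−2.07×1.796) = 0.02429.
D = 5.938 × (0.6809 − 0.02429) + 2.15 × 0.02429 = 3.899 + 0.05222 = 3.951 mg/L.
DO = C_s − D = 11.2 − 3.951 = 7.249 mg/L.

DO ≈ 7.25 mg/L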